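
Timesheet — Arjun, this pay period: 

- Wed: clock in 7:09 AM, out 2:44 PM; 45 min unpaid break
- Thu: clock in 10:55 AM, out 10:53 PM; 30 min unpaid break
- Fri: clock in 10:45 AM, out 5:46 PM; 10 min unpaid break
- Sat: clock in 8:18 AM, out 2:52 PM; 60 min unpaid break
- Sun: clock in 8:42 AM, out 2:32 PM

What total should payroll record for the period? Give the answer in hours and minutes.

36 h 33 min

Wed: 7:09 AM–2:44 PM = 7 h 35 min; less 45 min break → 6 h 50 min
Thu: 10:55 AM–10:53 PM = 11 h 58 min; less 30 min break → 11 h 28 min
Fri: 10:45 AM–5:46 PM = 7 h 1 min; less 10 min break → 6 h 51 min
Sat: 8:18 AM–2:52 PM = 6 h 34 min; less 60 min break → 5 h 34 min
Sun: 8:42 AM–2:32 PM = 5 h 50 min
Total: 6 h 50 min + 11 h 28 min + 6 h 51 min + 5 h 34 min + 5 h 50 min = 36 h 33 min.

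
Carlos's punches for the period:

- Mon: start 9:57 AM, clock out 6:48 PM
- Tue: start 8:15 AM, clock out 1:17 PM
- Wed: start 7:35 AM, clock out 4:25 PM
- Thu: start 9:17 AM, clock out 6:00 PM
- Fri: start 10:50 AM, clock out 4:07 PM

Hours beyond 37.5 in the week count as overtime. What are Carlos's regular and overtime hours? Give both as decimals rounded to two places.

Mon: 9:57 AM–6:48 PM = 8 h 51 min
Tue: 8:15 AM–1:17 PM = 5 h 2 min
Wed: 7:35 AM–4:25 PM = 8 h 50 min
Thu: 9:17 AM–6:00 PM = 8 h 43 min
Fri: 10:50 AM–4:07 PM = 5 h 17 min
Total worked: 36 h 43 min = 36.72 h.
Threshold 37.5 h → overtime 0 h 0 min, regular 36 h 43 min.

Regular 36.72 hours, overtime 0.00 hours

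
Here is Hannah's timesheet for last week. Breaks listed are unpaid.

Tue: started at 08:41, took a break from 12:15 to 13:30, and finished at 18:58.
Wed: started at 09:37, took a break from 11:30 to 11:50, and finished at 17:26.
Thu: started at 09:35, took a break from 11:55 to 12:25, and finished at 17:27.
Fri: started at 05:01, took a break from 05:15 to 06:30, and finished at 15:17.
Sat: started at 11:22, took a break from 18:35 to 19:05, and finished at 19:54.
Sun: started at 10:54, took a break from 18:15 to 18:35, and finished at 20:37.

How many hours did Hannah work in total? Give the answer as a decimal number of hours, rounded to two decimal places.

Tue: 08:41–18:58 = 10 h 17 min; less 75 min break → 9 h 2 min
Wed: 09:37–17:26 = 7 h 49 min; less 20 min break → 7 h 29 min
Thu: 09:35–17:27 = 7 h 52 min; less 30 min break → 7 h 22 min
Fri: 05:01–15:17 = 10 h 16 min; less 75 min break → 9 h 1 min
Sat: 11:22–19:54 = 8 h 32 min; less 30 min break → 8 h 2 min
Sun: 10:54–20:37 = 9 h 43 min; less 20 min break → 9 h 23 min
Total: 9 h 2 min + 7 h 29 min + 7 h 22 min + 9 h 1 min + 8 h 2 min + 9 h 23 min = 50 h 19 min.

50.32 hours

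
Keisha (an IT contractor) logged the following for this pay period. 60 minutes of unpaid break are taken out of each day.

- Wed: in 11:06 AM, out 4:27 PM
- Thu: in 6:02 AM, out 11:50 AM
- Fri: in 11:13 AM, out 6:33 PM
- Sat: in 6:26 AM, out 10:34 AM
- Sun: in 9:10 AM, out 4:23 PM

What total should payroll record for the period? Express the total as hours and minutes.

24 h 50 min

Wed: 11:06 AM–4:27 PM = 5 h 21 min; less 60 min break → 4 h 21 min
Thu: 6:02 AM–11:50 AM = 5 h 48 min; less 60 min break → 4 h 48 min
Fri: 11:13 AM–6:33 PM = 7 h 20 min; less 60 min break → 6 h 20 min
Sat: 6:26 AM–10:34 AM = 4 h 8 min; less 60 min break → 3 h 8 min
Sun: 9:10 AM–4:23 PM = 7 h 13 min; less 60 min break → 6 h 13 min
Total: 4 h 21 min + 4 h 48 min + 6 h 20 min + 3 h 8 min + 6 h 13 min = 24 h 50 min.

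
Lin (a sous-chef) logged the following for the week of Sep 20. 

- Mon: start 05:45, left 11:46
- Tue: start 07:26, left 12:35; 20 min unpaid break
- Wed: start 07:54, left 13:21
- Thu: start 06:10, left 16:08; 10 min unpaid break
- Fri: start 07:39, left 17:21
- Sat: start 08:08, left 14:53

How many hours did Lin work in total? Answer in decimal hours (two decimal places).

42.53 hours

Mon: 05:45–11:46 = 6 h 1 min
Tue: 07:26–12:35 = 5 h 9 min; less 20 min break → 4 h 49 min
Wed: 07:54–13:21 = 5 h 27 min
Thu: 06:10–16:08 = 9 h 58 min; less 10 min break → 9 h 48 min
Fri: 07:39–17:21 = 9 h 42 min
Sat: 08:08–14:53 = 6 h 45 min
Total: 6 h 1 min + 4 h 49 min + 5 h 27 min + 9 h 48 min + 9 h 42 min + 6 h 45 min = 42 h 32 min.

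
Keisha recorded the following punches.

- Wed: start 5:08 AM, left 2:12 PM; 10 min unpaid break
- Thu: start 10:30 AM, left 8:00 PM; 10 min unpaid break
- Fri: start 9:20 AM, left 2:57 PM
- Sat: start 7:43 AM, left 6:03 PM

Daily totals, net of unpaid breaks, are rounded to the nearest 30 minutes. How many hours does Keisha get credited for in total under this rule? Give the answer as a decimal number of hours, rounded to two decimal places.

Wed: 5:08 AM–2:12 PM = 9 h 4 min − 10 min = 8 h 54 min → rounds to 9 h 0 min
Thu: 10:30 AM–8:00 PM = 9 h 30 min − 10 min = 9 h 20 min → rounds to 9 h 30 min
Fri: 9:20 AM–2:57 PM = 5 h 37 min → rounds to 5 h 30 min
Sat: 7:43 AM–6:03 PM = 10 h 20 min → rounds to 10 h 30 min
Total credited: 34 h 30 min.

34.50 hours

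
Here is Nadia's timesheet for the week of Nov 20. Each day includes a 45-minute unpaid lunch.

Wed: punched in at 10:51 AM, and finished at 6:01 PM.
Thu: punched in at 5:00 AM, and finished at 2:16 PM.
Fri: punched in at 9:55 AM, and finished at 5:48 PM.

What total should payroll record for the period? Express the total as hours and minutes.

Wed: 10:51 AM–6:01 PM = 7 h 10 min; less 45 min break → 6 h 25 min
Thu: 5:00 AM–2:16 PM = 9 h 16 min; less 45 min break → 8 h 31 min
Fri: 9:55 AM–5:48 PM = 7 h 53 min; less 45 min break → 7 h 8 min
Total: 6 h 25 min + 8 h 31 min + 7 h 8 min = 22 h 4 min.

22 h 4 min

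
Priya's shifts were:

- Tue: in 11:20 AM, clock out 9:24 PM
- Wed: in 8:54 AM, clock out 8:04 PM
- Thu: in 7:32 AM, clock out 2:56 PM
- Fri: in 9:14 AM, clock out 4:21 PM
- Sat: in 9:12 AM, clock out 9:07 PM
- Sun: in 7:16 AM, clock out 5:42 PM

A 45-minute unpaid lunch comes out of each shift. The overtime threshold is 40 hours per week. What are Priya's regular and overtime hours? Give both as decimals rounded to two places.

Regular 40.00 hours, overtime 13.60 hours

Tue: 11:20 AM–9:24 PM = 10 h 4 min; less 45 min break → 9 h 19 min
Wed: 8:54 AM–8:04 PM = 11 h 10 min; less 45 min break → 10 h 25 min
Thu: 7:32 AM–2:56 PM = 7 h 24 min; less 45 min break → 6 h 39 min
Fri: 9:14 AM–4:21 PM = 7 h 7 min; less 45 min break → 6 h 22 min
Sat: 9:12 AM–9:07 PM = 11 h 55 min; less 45 min break → 11 h 10 min
Sun: 7:16 AM–5:42 PM = 10 h 26 min; less 45 min break → 9 h 41 min
Total worked: 53 h 36 min = 53.60 h.
Threshold 40 h → overtime 13 h 36 min, regular 40 h 0 min.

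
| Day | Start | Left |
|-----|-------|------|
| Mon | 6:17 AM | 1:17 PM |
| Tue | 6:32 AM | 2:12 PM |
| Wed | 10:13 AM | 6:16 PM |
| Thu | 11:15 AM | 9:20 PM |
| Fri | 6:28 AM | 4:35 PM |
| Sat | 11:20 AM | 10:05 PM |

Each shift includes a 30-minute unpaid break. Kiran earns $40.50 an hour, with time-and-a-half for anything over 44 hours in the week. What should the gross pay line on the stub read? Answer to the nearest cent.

Mon: 6:17 AM–1:17 PM = 7 h 0 min; less 30 min break → 6 h 30 min
Tue: 6:32 AM–2:12 PM = 7 h 40 min; less 30 min break → 7 h 10 min
Wed: 10:13 AM–6:16 PM = 8 h 3 min; less 30 min break → 7 h 33 min
Thu: 11:15 AM–9:20 PM = 10 h 5 min; less 30 min break → 9 h 35 min
Fri: 6:28 AM–4:35 PM = 10 h 7 min; less 30 min break → 9 h 37 min
Sat: 11:20 AM–10:05 PM = 10 h 45 min; less 30 min break → 10 h 15 min
Total worked: 50 h 40 min = 3040 min.
Regular 44 h 0 min = 2640 min at $40.50/h; overtime 6 h 40 min = 400 min at $60.75/h.
Pay = (2640 × $40.50 + 400 × $60.75) ÷ 60 = $2187.00.

$2187.00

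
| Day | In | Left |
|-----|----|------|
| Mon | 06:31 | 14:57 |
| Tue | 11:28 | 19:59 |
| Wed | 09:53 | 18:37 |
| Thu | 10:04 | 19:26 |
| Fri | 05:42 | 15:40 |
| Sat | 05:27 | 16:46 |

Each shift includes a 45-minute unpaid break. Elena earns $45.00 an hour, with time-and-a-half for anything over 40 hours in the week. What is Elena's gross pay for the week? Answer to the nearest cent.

$2598.75

Mon: 06:31–14:57 = 8 h 26 min; less 45 min break → 7 h 41 min
Tue: 11:28–19:59 = 8 h 31 min; less 45 min break → 7 h 46 min
Wed: 09:53–18:37 = 8 h 44 min; less 45 min break → 7 h 59 min
Thu: 10:04–19:26 = 9 h 22 min; less 45 min break → 8 h 37 min
Fri: 05:42–15:40 = 9 h 58 min; less 45 min break → 9 h 13 min
Sat: 05:27–16:46 = 11 h 19 min; less 45 min break → 10 h 34 min
Total worked: 51 h 50 min = 3110 min.
Regular 40 h 0 min = 2400 min at $45.00/h; overtime 11 h 50 min = 710 min at $67.50/h.
Pay = (2400 × $45.00 + 710 × $67.50) ÷ 60 = $2598.75.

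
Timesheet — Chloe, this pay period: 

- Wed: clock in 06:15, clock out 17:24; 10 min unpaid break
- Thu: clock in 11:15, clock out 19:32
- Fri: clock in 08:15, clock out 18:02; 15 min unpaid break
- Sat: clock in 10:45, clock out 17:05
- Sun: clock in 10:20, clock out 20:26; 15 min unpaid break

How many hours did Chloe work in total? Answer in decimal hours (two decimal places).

Wed: 06:15–17:24 = 11 h 9 min; less 10 min break → 10 h 59 min
Thu: 11:15–19:32 = 8 h 17 min
Fri: 08:15–18:02 = 9 h 47 min; less 15 min break → 9 h 32 min
Sat: 10:45–17:05 = 6 h 20 min
Sun: 10:20–20:26 = 10 h 6 min; less 15 min break → 9 h 51 min
Total: 10 h 59 min + 8 h 17 min + 9 h 32 min + 6 h 20 min + 9 h 51 min = 44 h 59 min.

44.98 hours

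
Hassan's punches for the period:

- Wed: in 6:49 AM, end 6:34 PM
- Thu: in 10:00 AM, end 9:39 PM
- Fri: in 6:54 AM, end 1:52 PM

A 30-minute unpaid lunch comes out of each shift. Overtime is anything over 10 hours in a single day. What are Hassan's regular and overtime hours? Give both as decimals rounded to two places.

Regular 26.47 hours, overtime 2.40 hours

Wed: 6:49 AM–6:34 PM = 11 h 45 min; less 30 min break → 11 h 15 min
Thu: 10:00 AM–9:39 PM = 11 h 39 min; less 30 min break → 11 h 9 min
Fri: 6:54 AM–1:52 PM = 6 h 58 min; less 30 min break → 6 h 28 min
Wed reg 10 h 0 min / OT 1 h 15 min; Thu reg 10 h 0 min / OT 1 h 9 min; Fri reg 6 h 28 min / OT 0 h 0 min.
Totals: regular 26 h 28 min, overtime 2 h 24 min.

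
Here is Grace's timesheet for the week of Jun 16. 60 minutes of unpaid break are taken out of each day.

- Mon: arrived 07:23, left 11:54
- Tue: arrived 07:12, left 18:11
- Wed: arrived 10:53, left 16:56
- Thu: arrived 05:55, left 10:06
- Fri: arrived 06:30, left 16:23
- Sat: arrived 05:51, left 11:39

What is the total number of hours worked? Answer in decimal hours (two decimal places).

Mon: 07:23–11:54 = 4 h 31 min; less 60 min break → 3 h 31 min
Tue: 07:12–18:11 = 10 h 59 min; less 60 min break → 9 h 59 min
Wed: 10:53–16:56 = 6 h 3 min; less 60 min break → 5 h 3 min
Thu: 05:55–10:06 = 4 h 11 min; less 60 min break → 3 h 11 min
Fri: 06:30–16:23 = 9 h 53 min; less 60 min break → 8 h 53 min
Sat: 05:51–11:39 = 5 h 48 min; less 60 min break → 4 h 48 min
Total: 3 h 31 min + 9 h 59 min + 5 h 3 min + 3 h 11 min + 8 h 53 min + 4 h 48 min = 35 h 25 min.

35.42 hours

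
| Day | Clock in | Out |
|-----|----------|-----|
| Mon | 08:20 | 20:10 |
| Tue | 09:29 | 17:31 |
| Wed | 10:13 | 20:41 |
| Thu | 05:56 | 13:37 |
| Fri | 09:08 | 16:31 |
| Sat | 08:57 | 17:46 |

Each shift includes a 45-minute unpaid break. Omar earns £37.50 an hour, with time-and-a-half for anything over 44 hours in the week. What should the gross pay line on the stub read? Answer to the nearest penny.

Mon: 08:20–20:10 = 11 h 50 min; less 45 min break → 11 h 5 min
Tue: 09:29–17:31 = 8 h 2 min; less 45 min break → 7 h 17 min
Wed: 10:13–20:41 = 10 h 28 min; less 45 min break → 9 h 43 min
Thu: 05:56–13:37 = 7 h 41 min; less 45 min break → 6 h 56 min
Fri: 09:08–16:31 = 7 h 23 min; less 45 min break → 6 h 38 min
Sat: 08:57–17:46 = 8 h 49 min; less 45 min break → 8 h 4 min
Total worked: 49 h 43 min = 2983 min.
Regular 44 h 0 min = 2640 min at £37.50/h; overtime 5 h 43 min = 343 min at £56.25/h.
Pay = (2640 × £37.50 + 343 × £56.25) ÷ 60 = £1971.56.

£1971.56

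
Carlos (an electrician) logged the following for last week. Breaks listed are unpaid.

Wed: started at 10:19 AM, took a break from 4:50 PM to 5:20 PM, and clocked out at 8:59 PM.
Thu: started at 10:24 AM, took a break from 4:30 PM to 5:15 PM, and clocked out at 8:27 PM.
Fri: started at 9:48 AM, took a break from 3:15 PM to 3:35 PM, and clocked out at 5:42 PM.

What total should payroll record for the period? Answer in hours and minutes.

Wed: 10:19 AM–8:59 PM = 10 h 40 min; less 30 min break → 10 h 10 min
Thu: 10:24 AM–8:27 PM = 10 h 3 min; less 45 min break → 9 h 18 min
Fri: 9:48 AM–5:42 PM = 7 h 54 min; less 20 min break → 7 h 34 min
Total: 10 h 10 min + 9 h 18 min + 7 h 34 min = 27 h 2 min.

27 h 2 min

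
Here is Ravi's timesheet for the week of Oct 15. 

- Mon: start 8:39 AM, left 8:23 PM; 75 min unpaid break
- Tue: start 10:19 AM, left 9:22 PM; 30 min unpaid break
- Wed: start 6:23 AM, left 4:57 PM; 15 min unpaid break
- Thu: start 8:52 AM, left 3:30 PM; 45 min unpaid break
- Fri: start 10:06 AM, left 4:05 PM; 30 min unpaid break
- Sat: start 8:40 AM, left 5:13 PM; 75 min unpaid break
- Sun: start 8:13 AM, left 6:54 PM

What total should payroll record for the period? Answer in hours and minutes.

Mon: 8:39 AM–8:23 PM = 11 h 44 min; less 75 min break → 10 h 29 min
Tue: 10:19 AM–9:22 PM = 11 h 3 min; less 30 min break → 10 h 33 min
Wed: 6:23 AM–4:57 PM = 10 h 34 min; less 15 min break → 10 h 19 min
Thu: 8:52 AM–3:30 PM = 6 h 38 min; less 45 min break → 5 h 53 min
Fri: 10:06 AM–4:05 PM = 5 h 59 min; less 30 min break → 5 h 29 min
Sat: 8:40 AM–5:13 PM = 8 h 33 min; less 75 min break → 7 h 18 min
Sun: 8:13 AM–6:54 PM = 10 h 41 min
Total: 10 h 29 min + 10 h 33 min + 10 h 19 min + 5 h 53 min + 5 h 29 min + 7 h 18 min + 10 h 41 min = 60 h 42 min.

60 h 42 min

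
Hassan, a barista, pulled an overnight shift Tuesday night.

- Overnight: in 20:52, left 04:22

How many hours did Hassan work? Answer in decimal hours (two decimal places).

Overnight: 20:52 → midnight = 3 h 8 min; midnight → 04:22 = 4 h 22 min; span 7 h 30 min

7.50 hours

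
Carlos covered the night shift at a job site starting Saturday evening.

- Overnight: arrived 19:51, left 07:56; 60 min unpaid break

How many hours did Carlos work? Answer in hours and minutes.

11 h 5 min

Overnight: 19:51 → midnight = 4 h 9 min; midnight → 07:56 = 7 h 56 min; span 12 h 5 min; less 60 min break → 11 h 5 min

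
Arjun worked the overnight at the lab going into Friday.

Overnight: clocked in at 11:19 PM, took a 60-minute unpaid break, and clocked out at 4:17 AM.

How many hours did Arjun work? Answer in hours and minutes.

3 h 58 min

Overnight: 11:19 PM → midnight = 0 h 41 min; midnight → 4:17 AM = 4 h 17 min; span 4 h 58 min; less 60 min break → 3 h 58 min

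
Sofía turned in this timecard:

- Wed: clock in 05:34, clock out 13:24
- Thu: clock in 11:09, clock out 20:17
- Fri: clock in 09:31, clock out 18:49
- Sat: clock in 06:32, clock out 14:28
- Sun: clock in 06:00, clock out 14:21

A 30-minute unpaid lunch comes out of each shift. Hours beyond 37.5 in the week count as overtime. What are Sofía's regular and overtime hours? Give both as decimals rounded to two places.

Regular 37.50 hours, overtime 2.55 hours

Wed: 05:34–13:24 = 7 h 50 min; less 30 min break → 7 h 20 min
Thu: 11:09–20:17 = 9 h 8 min; less 30 min break → 8 h 38 min
Fri: 09:31–18:49 = 9 h 18 min; less 30 min break → 8 h 48 min
Sat: 06:32–14:28 = 7 h 56 min; less 30 min break → 7 h 26 min
Sun: 06:00–14:21 = 8 h 21 min; less 30 min break → 7 h 51 min
Total worked: 40 h 3 min = 40.05 h.
Threshold 37.5 h → overtime 2 h 33 min, regular 37 h 30 min.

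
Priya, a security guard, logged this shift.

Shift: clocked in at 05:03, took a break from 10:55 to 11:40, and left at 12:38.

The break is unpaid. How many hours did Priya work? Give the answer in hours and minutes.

Shift: 05:03–12:38 = 7 h 35 min; less 45 min break → 6 h 50 min

6 h 50 min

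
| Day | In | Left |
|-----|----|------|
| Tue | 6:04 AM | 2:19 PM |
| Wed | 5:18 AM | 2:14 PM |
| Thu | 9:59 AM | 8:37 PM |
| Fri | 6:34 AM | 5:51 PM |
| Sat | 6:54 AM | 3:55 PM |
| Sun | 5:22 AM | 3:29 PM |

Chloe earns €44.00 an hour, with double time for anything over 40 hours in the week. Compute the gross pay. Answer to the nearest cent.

€3364.53

Tue: 6:04 AM–2:19 PM = 8 h 15 min
Wed: 5:18 AM–2:14 PM = 8 h 56 min
Thu: 9:59 AM–8:37 PM = 10 h 38 min
Fri: 6:34 AM–5:51 PM = 11 h 17 min
Sat: 6:54 AM–3:55 PM = 9 h 1 min
Sun: 5:22 AM–3:29 PM = 10 h 7 min
Total worked: 58 h 14 min = 3494 min.
Regular 40 h 0 min = 2400 min at €44.00/h; overtime 18 h 14 min = 1094 min at €88.00/h.
Pay = (2400 × €44.00 + 1094 × €88.00) ÷ 60 = €3364.53.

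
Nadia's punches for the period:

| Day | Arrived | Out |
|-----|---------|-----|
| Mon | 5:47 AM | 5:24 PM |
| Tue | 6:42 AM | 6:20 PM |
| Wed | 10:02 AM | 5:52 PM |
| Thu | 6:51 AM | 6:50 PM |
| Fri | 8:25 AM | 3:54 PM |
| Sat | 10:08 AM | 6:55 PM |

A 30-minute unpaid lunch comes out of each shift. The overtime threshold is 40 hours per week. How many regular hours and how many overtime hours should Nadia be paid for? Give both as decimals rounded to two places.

Mon: 5:47 AM–5:24 PM = 11 h 37 min; less 30 min break → 11 h 7 min
Tue: 6:42 AM–6:20 PM = 11 h 38 min; less 30 min break → 11 h 8 min
Wed: 10:02 AM–5:52 PM = 7 h 50 min; less 30 min break → 7 h 20 min
Thu: 6:51 AM–6:50 PM = 11 h 59 min; less 30 min break → 11 h 29 min
Fri: 8:25 AM–3:54 PM = 7 h 29 min; less 30 min break → 6 h 59 min
Sat: 10:08 AM–6:55 PM = 8 h 47 min; less 30 min break → 8 h 17 min
Total worked: 56 h 20 min = 56.33 h.
Threshold 40 h → overtime 16 h 20 min, regular 40 h 0 min.

Regular 40.00 hours, overtime 16.33 hours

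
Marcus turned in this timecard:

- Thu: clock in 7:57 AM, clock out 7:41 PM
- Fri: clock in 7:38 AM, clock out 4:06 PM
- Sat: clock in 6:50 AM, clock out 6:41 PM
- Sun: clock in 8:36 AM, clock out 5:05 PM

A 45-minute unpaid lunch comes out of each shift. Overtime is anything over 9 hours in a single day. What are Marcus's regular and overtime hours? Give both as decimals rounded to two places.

Regular 33.45 hours, overtime 4.08 hours

Thu: 7:57 AM–7:41 PM = 11 h 44 min; less 45 min break → 10 h 59 min
Fri: 7:38 AM–4:06 PM = 8 h 28 min; less 45 min break → 7 h 43 min
Sat: 6:50 AM–6:41 PM = 11 h 51 min; less 45 min break → 11 h 6 min
Sun: 8:36 AM–5:05 PM = 8 h 29 min; less 45 min break → 7 h 44 min
Thu reg 9 h 0 min / OT 1 h 59 min; Fri reg 7 h 43 min / OT 0 h 0 min; Sat reg 9 h 0 min / OT 2 h 6 min; Sun reg 7 h 44 min / OT 0 h 0 min.
Totals: regular 33 h 27 min, overtime 4 h 5 min.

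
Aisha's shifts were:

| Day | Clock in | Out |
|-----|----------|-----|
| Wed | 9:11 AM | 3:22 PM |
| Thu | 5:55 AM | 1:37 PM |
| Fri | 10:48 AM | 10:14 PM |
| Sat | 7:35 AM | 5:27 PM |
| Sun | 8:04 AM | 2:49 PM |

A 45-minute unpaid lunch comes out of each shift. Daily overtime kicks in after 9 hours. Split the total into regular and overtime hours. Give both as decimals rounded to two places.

Wed: 9:11 AM–3:22 PM = 6 h 11 min; less 45 min break → 5 h 26 min
Thu: 5:55 AM–1:37 PM = 7 h 42 min; less 45 min break → 6 h 57 min
Fri: 10:48 AM–10:14 PM = 11 h 26 min; less 45 min break → 10 h 41 min
Sat: 7:35 AM–5:27 PM = 9 h 52 min; less 45 min break → 9 h 7 min
Sun: 8:04 AM–2:49 PM = 6 h 45 min; less 45 min break → 6 h 0 min
Wed reg 5 h 26 min / OT 0 h 0 min; Thu reg 6 h 57 min / OT 0 h 0 min; Fri reg 9 h 0 min / OT 1 h 41 min; Sat reg 9 h 0 min / OT 0 h 7 min; Sun reg 6 h 0 min / OT 0 h 0 min.
Totals: regular 36 h 23 min, overtime 1 h 48 min.

Regular 36.38 hours, overtime 1.80 hours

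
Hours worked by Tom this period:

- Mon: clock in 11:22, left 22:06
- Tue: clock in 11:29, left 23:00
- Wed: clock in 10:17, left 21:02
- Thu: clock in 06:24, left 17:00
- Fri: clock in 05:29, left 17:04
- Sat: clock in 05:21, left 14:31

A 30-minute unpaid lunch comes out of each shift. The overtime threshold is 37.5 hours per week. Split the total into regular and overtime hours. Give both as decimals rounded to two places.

Regular 37.50 hours, overtime 23.85 hours

Mon: 11:22–22:06 = 10 h 44 min; less 30 min break → 10 h 14 min
Tue: 11:29–23:00 = 11 h 31 min; less 30 min break → 11 h 1 min
Wed: 10:17–21:02 = 10 h 45 min; less 30 min break → 10 h 15 min
Thu: 06:24–17:00 = 10 h 36 min; less 30 min break → 10 h 6 min
Fri: 05:29–17:04 = 11 h 35 min; less 30 min break → 11 h 5 min
Sat: 05:21–14:31 = 9 h 10 min; less 30 min break → 8 h 40 min
Total worked: 61 h 21 min = 61.35 h.
Threshold 37.5 h → overtime 23 h 51 min, regular 37 h 30 min.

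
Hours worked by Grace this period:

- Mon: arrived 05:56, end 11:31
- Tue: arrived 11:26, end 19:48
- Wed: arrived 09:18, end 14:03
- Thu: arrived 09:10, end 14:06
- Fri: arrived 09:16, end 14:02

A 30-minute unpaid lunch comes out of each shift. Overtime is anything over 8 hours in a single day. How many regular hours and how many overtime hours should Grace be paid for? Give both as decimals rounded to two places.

Regular 25.90 hours, overtime 0.00 hours

Mon: 05:56–11:31 = 5 h 35 min; less 30 min break → 5 h 5 min
Tue: 11:26–19:48 = 8 h 22 min; less 30 min break → 7 h 52 min
Wed: 09:18–14:03 = 4 h 45 min; less 30 min break → 4 h 15 min
Thu: 09:10–14:06 = 4 h 56 min; less 30 min break → 4 h 26 min
Fri: 09:16–14:02 = 4 h 46 min; less 30 min break → 4 h 16 min
Mon reg 5 h 5 min / OT 0 h 0 min; Tue reg 7 h 52 min / OT 0 h 0 min; Wed reg 4 h 15 min / OT 0 h 0 min; Thu reg 4 h 26 min / OT 0 h 0 min; Fri reg 4 h 16 min / OT 0 h 0 min.
Totals: regular 25 h 54 min, overtime 0 h 0 min.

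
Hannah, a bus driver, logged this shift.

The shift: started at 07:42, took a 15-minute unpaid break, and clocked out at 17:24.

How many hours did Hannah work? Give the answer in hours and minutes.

The shift: 07:42–17:24 = 9 h 42 min; less 15 min break → 9 h 27 min

9 h 27 min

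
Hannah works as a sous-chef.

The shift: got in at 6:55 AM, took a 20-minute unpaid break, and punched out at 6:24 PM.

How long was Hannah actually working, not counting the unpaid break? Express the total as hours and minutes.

The shift: 6:55 AM–6:24 PM = 11 h 29 min; less 20 min break → 11 h 9 min

11 h 9 min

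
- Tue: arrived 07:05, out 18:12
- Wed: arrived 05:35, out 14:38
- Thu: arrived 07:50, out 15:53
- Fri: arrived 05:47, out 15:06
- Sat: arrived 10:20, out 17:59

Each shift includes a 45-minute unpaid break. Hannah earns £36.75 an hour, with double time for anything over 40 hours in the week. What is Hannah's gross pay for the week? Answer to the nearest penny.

£1575.35

Tue: 07:05–18:12 = 11 h 7 min; less 45 min break → 10 h 22 min
Wed: 05:35–14:38 = 9 h 3 min; less 45 min break → 8 h 18 min
Thu: 07:50–15:53 = 8 h 3 min; less 45 min break → 7 h 18 min
Fri: 05:47–15:06 = 9 h 19 min; less 45 min break → 8 h 34 min
Sat: 10:20–17:59 = 7 h 39 min; less 45 min break → 6 h 54 min
Total worked: 41 h 26 min = 2486 min.
Regular 40 h 0 min = 2400 min at £36.75/h; overtime 1 h 26 min = 86 min at £73.50/h.
Pay = (2400 × £36.75 + 86 × £73.50) ÷ 60 = £1575.35.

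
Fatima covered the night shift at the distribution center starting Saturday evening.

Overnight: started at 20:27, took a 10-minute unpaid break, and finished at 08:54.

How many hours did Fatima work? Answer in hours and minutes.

12 h 17 min

Overnight: 20:27 → midnight = 3 h 33 min; midnight → 08:54 = 8 h 54 min; span 12 h 27 min; less 10 min break → 12 h 17 min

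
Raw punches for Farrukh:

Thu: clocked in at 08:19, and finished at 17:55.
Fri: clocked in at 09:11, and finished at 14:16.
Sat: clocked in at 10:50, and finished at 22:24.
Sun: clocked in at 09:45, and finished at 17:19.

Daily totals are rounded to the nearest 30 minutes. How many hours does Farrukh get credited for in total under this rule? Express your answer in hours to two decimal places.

Thu: 08:19–17:55 = 9 h 36 min → rounds to 9 h 30 min
Fri: 09:11–14:16 = 5 h 5 min → rounds to 5 h 0 min
Sat: 10:50–22:24 = 11 h 34 min → rounds to 11 h 30 min
Sun: 09:45–17:19 = 7 h 34 min → rounds to 7 h 30 min
Total credited: 33 h 30 min.

33.50 hours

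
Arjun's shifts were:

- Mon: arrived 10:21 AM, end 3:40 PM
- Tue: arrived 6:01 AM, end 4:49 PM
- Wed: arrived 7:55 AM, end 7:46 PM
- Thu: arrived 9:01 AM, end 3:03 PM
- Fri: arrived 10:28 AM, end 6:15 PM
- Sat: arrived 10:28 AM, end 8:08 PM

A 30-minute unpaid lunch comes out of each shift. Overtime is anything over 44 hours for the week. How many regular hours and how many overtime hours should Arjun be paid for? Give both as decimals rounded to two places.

Mon: 10:21 AM–3:40 PM = 5 h 19 min; less 30 min break → 4 h 49 min
Tue: 6:01 AM–4:49 PM = 10 h 48 min; less 30 min break → 10 h 18 min
Wed: 7:55 AM–7:46 PM = 11 h 51 min; less 30 min break → 11 h 21 min
Thu: 9:01 AM–3:03 PM = 6 h 2 min; less 30 min break → 5 h 32 min
Fri: 10:28 AM–6:15 PM = 7 h 47 min; less 30 min break → 7 h 17 min
Sat: 10:28 AM–8:08 PM = 9 h 40 min; less 30 min break → 9 h 10 min
Total worked: 48 h 27 min = 48.45 h.
Threshold 44 h → overtime 4 h 27 min, regular 44 h 0 min.

Regular 44.00 hours, overtime 4.45 hours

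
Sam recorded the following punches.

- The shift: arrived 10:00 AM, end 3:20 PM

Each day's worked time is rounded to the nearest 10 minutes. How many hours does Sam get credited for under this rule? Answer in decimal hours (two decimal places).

5.33 hours

The shift: 10:00 AM–3:20 PM = 5 h 20 min → rounds to 5 h 20 min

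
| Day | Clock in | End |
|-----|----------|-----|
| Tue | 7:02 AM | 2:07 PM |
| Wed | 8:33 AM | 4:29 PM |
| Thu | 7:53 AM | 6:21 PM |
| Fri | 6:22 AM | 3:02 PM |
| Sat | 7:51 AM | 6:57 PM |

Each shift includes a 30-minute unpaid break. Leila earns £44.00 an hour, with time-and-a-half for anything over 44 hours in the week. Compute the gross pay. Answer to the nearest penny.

£1881.00

Tue: 7:02 AM–2:07 PM = 7 h 5 min; less 30 min break → 6 h 35 min
Wed: 8:33 AM–4:29 PM = 7 h 56 min; less 30 min break → 7 h 26 min
Thu: 7:53 AM–6:21 PM = 10 h 28 min; less 30 min break → 9 h 58 min
Fri: 6:22 AM–3:02 PM = 8 h 40 min; less 30 min break → 8 h 10 min
Sat: 7:51 AM–6:57 PM = 11 h 6 min; less 30 min break → 10 h 36 min
Total worked: 42 h 45 min = 2565 min.
Regular 42 h 45 min = 2565 min at £44.00/h; overtime 0 h 0 min = 0 min at £66.00/h.
Pay = (2565 × £44.00 + 0 × £66.00) ÷ 60 = £1881.00.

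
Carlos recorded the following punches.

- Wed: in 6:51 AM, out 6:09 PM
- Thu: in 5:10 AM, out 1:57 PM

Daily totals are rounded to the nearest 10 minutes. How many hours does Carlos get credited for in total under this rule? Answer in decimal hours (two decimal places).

20.17 hours

Wed: 6:51 AM–6:09 PM = 11 h 18 min → rounds to 11 h 20 min
Thu: 5:10 AM–1:57 PM = 8 h 47 min → rounds to 8 h 50 min
Total credited: 20 h 10 min.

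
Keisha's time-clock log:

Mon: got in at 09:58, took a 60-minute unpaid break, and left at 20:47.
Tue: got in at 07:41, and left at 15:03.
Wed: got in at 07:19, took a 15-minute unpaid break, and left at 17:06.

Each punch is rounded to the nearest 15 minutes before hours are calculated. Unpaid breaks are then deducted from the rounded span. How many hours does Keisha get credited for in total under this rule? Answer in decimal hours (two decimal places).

26.50 hours

Mon: in 09:58→10:00, out 20:47→20:45; 10 h 45 min − 60 min = 9 h 45 min
Tue: in 07:41→07:45, out 15:03→15:00; 7 h 15 min
Wed: in 07:19→07:15, out 17:06→17:00; 9 h 45 min − 15 min = 9 h 30 min
Total credited: 26 h 30 min.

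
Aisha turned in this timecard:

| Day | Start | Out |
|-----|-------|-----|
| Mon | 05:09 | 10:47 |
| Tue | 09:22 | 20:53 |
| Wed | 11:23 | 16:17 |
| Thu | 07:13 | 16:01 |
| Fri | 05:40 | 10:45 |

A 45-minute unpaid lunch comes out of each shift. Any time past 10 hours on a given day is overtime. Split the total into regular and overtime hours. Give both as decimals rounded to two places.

Mon: 05:09–10:47 = 5 h 38 min; less 45 min break → 4 h 53 min
Tue: 09:22–20:53 = 11 h 31 min; less 45 min break → 10 h 46 min
Wed: 11:23–16:17 = 4 h 54 min; less 45 min break → 4 h 9 min
Thu: 07:13–16:01 = 8 h 48 min; less 45 min break → 8 h 3 min
Fri: 05:40–10:45 = 5 h 5 min; less 45 min break → 4 h 20 min
Mon reg 4 h 53 min / OT 0 h 0 min; Tue reg 10 h 0 min / OT 0 h 46 min; Wed reg 4 h 9 min / OT 0 h 0 min; Thu reg 8 h 3 min / OT 0 h 0 min; Fri reg 4 h 20 min / OT 0 h 0 min.
Totals: regular 31 h 25 min, overtime 0 h 46 min.

Regular 31.42 hours, overtime 0.77 hours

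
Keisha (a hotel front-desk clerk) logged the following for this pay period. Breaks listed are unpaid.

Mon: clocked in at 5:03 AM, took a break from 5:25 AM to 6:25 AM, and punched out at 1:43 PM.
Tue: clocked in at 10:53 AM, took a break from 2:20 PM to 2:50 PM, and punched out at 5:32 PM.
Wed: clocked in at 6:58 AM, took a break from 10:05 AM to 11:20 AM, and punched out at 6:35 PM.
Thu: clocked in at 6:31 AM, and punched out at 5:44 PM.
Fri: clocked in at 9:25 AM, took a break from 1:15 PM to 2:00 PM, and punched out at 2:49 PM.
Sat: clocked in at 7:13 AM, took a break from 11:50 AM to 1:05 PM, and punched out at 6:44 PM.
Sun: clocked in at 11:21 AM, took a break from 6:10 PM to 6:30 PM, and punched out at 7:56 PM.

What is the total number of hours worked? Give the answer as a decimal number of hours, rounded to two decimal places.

58.57 hours

Mon: 5:03 AM–1:43 PM = 8 h 40 min; less 60 min break → 7 h 40 min
Tue: 10:53 AM–5:32 PM = 6 h 39 min; less 30 min break → 6 h 9 min
Wed: 6:58 AM–6:35 PM = 11 h 37 min; less 75 min break → 10 h 22 min
Thu: 6:31 AM–5:44 PM = 11 h 13 min
Fri: 9:25 AM–2:49 PM = 5 h 24 min; less 45 min break → 4 h 39 min
Sat: 7:13 AM–6:44 PM = 11 h 31 min; less 75 min break → 10 h 16 min
Sun: 11:21 AM–7:56 PM = 8 h 35 min; less 20 min break → 8 h 15 min
Total: 7 h 40 min + 6 h 9 min + 10 h 22 min + 11 h 13 min + 4 h 39 min + 10 h 16 min + 8 h 15 min = 58 h 34 min.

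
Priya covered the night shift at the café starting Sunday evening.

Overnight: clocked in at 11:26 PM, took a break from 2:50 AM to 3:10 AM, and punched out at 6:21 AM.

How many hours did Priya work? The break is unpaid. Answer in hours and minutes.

Overnight: 11:26 PM → midnight = 0 h 34 min; midnight → 6:21 AM = 6 h 21 min; span 6 h 55 min; less 20 min break → 6 h 35 min

6 h 35 min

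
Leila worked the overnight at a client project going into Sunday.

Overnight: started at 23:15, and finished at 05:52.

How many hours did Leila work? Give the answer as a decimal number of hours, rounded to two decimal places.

6.62 hours

Overnight: 23:15 → midnight = 0 h 45 min; midnight → 05:52 = 5 h 52 min; span 6 h 37 min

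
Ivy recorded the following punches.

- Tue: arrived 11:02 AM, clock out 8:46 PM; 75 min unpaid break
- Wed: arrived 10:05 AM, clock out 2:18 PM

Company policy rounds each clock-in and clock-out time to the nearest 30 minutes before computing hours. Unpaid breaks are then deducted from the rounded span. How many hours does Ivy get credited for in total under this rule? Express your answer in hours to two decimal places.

Tue: in 11:02 AM→11:00 AM, out 8:46 PM→9:00 PM; 10 h 0 min − 75 min = 8 h 45 min
Wed: in 10:05 AM→10:00 AM, out 2:18 PM→2:30 PM; 4 h 30 min
Total credited: 13 h 15 min.

13.25 hours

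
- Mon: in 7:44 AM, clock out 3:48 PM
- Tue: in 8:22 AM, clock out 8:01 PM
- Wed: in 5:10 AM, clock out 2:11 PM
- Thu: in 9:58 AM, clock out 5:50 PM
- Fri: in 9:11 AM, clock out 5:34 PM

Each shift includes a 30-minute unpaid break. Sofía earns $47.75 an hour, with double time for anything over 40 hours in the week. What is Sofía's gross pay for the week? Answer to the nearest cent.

$2147.16

Mon: 7:44 AM–3:48 PM = 8 h 4 min; less 30 min break → 7 h 34 min
Tue: 8:22 AM–8:01 PM = 11 h 39 min; less 30 min break → 11 h 9 min
Wed: 5:10 AM–2:11 PM = 9 h 1 min; less 30 min break → 8 h 31 min
Thu: 9:58 AM–5:50 PM = 7 h 52 min; less 30 min break → 7 h 22 min
Fri: 9:11 AM–5:34 PM = 8 h 23 min; less 30 min break → 7 h 53 min
Total worked: 42 h 29 min = 2549 min.
Regular 40 h 0 min = 2400 min at $47.75/h; overtime 2 h 29 min = 149 min at $95.50/h.
Pay = (2400 × $47.75 + 149 × $95.50) ÷ 60 = $2147.16.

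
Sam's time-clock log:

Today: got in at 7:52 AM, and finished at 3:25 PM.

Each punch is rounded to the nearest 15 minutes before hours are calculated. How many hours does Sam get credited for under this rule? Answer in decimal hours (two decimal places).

Today: in 7:52 AM→7:45 AM, out 3:25 PM→3:30 PM; 7 h 45 min

7.75 hours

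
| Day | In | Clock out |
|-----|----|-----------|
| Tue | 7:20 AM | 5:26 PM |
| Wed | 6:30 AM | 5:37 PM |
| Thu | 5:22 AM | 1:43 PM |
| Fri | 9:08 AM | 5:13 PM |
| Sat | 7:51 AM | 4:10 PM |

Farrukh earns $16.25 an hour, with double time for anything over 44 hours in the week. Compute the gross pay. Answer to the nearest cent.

$778.92

Tue: 7:20 AM–5:26 PM = 10 h 6 min
Wed: 6:30 AM–5:37 PM = 11 h 7 min
Thu: 5:22 AM–1:43 PM = 8 h 21 min
Fri: 9:08 AM–5:13 PM = 8 h 5 min
Sat: 7:51 AM–4:10 PM = 8 h 19 min
Total worked: 45 h 58 min = 2758 min.
Regular 44 h 0 min = 2640 min at $16.25/h; overtime 1 h 58 min = 118 min at $32.50/h.
Pay = (2640 × $16.25 + 118 × $32.50) ÷ 60 = $778.92.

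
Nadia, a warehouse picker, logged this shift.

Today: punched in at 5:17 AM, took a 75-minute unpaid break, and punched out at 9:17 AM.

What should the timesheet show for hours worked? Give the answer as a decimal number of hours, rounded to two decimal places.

2.75 hours

Today: 5:17 AM–9:17 AM = 4 h 0 min; less 75 min break → 2 h 45 min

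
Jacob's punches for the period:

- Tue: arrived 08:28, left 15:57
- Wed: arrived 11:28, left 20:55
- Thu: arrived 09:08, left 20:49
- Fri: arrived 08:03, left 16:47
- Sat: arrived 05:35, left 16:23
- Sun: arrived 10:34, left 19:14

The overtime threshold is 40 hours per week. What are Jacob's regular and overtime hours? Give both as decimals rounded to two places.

Regular 40.00 hours, overtime 16.82 hours

Tue: 08:28–15:57 = 7 h 29 min
Wed: 11:28–20:55 = 9 h 27 min
Thu: 09:08–20:49 = 11 h 41 min
Fri: 08:03–16:47 = 8 h 44 min
Sat: 05:35–16:23 = 10 h 48 min
Sun: 10:34–19:14 = 8 h 40 min
Total worked: 56 h 49 min = 56.82 h.
Threshold 40 h → overtime 16 h 49 min, regular 40 h 0 min.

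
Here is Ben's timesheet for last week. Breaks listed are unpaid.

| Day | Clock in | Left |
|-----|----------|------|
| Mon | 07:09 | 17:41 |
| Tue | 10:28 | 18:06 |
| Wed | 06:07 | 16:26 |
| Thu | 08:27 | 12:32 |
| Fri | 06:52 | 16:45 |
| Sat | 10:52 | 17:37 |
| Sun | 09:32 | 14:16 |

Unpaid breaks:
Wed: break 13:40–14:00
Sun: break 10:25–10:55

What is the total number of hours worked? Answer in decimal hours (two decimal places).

53.10 hours

Mon: 07:09–17:41 = 10 h 32 min
Tue: 10:28–18:06 = 7 h 38 min
Wed: 06:07–16:26 = 10 h 19 min; less 20 min break → 9 h 59 min
Thu: 08:27–12:32 = 4 h 5 min
Fri: 06:52–16:45 = 9 h 53 min
Sat: 10:52–17:37 = 6 h 45 min
Sun: 09:32–14:16 = 4 h 44 min; less 30 min break → 4 h 14 min
Total: 10 h 32 min + 7 h 38 min + 9 h 59 min + 4 h 5 min + 9 h 53 min + 6 h 45 min + 4 h 14 min = 53 h 6 min.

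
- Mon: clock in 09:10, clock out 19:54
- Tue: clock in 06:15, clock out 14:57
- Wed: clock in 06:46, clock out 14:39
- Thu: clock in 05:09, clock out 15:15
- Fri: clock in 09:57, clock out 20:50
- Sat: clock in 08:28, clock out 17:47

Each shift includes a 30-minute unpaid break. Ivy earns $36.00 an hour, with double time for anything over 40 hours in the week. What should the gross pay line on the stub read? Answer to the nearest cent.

$2492.40

Mon: 09:10–19:54 = 10 h 44 min; less 30 min break → 10 h 14 min
Tue: 06:15–14:57 = 8 h 42 min; less 30 min break → 8 h 12 min
Wed: 06:46–14:39 = 7 h 53 min; less 30 min break → 7 h 23 min
Thu: 05:09–15:15 = 10 h 6 min; less 30 min break → 9 h 36 min
Fri: 09:57–20:50 = 10 h 53 min; less 30 min break → 10 h 23 min
Sat: 08:28–17:47 = 9 h 19 min; less 30 min break → 8 h 49 min
Total worked: 54 h 37 min = 3277 min.
Regular 40 h 0 min = 2400 min at $36.00/h; overtime 14 h 37 min = 877 min at $72.00/h.
Pay = (2400 × $36.00 + 877 × $72.00) ÷ 60 = $2492.40.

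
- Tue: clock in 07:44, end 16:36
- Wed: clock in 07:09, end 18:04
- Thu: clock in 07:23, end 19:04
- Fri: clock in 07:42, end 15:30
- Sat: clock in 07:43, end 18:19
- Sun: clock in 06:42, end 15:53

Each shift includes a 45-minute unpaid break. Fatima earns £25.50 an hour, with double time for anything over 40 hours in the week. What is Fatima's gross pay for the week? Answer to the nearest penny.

£1762.05

Tue: 07:44–16:36 = 8 h 52 min; less 45 min break → 8 h 7 min
Wed: 07:09–18:04 = 10 h 55 min; less 45 min break → 10 h 10 min
Thu: 07:23–19:04 = 11 h 41 min; less 45 min break → 10 h 56 min
Fri: 07:42–15:30 = 7 h 48 min; less 45 min break → 7 h 3 min
Sat: 07:43–18:19 = 10 h 36 min; less 45 min break → 9 h 51 min
Sun: 06:42–15:53 = 9 h 11 min; less 45 min break → 8 h 26 min
Total worked: 54 h 33 min = 3273 min.
Regular 40 h 0 min = 2400 min at £25.50/h; overtime 14 h 33 min = 873 min at £51.00/h.
Pay = (2400 × £25.50 + 873 × £51.00) ÷ 60 = £1762.05.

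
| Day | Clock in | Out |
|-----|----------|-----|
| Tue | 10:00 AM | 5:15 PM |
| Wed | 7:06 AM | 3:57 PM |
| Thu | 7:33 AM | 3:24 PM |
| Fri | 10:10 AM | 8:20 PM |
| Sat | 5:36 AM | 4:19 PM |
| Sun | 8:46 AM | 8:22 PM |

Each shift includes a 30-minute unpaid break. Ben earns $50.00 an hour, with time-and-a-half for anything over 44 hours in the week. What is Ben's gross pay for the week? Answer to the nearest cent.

Tue: 10:00 AM–5:15 PM = 7 h 15 min; less 30 min break → 6 h 45 min
Wed: 7:06 AM–3:57 PM = 8 h 51 min; less 30 min break → 8 h 21 min
Thu: 7:33 AM–3:24 PM = 7 h 51 min; less 30 min break → 7 h 21 min
Fri: 10:10 AM–8:20 PM = 10 h 10 min; less 30 min break → 9 h 40 min
Sat: 5:36 AM–4:19 PM = 10 h 43 min; less 30 min break → 10 h 13 min
Sun: 8:46 AM–8:22 PM = 11 h 36 min; less 30 min break → 11 h 6 min
Total worked: 53 h 26 min = 3206 min.
Regular 44 h 0 min = 2640 min at $50.00/h; overtime 9 h 26 min = 566 min at $75.00/h.
Pay = (2640 × $50.00 + 566 × $75.00) ÷ 60 = $2907.50.

$2907.50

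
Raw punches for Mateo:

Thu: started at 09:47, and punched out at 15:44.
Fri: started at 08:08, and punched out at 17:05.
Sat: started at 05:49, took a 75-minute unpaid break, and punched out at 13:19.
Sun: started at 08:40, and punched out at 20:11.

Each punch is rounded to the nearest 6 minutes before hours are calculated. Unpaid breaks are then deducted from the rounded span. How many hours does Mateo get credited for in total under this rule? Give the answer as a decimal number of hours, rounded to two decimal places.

32.65 hours

Thu: in 09:47→09:48, out 15:44→15:42; 5 h 54 min
Fri: in 08:08→08:06, out 17:05→17:06; 9 h 0 min
Sat: in 05:49→05:48, out 13:19→13:18; 7 h 30 min − 75 min = 6 h 15 min
Sun: in 08:40→08:42, out 20:11→20:12; 11 h 30 min
Total credited: 32 h 39 min.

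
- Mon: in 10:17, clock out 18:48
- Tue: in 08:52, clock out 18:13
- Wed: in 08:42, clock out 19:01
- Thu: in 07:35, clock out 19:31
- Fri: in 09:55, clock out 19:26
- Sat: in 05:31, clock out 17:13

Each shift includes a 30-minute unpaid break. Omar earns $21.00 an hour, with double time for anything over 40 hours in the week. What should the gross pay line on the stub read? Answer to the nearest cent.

$1610.00

Mon: 10:17–18:48 = 8 h 31 min; less 30 min break → 8 h 1 min
Tue: 08:52–18:13 = 9 h 21 min; less 30 min break → 8 h 51 min
Wed: 08:42–19:01 = 10 h 19 min; less 30 min break → 9 h 49 min
Thu: 07:35–19:31 = 11 h 56 min; less 30 min break → 11 h 26 min
Fri: 09:55–19:26 = 9 h 31 min; less 30 min break → 9 h 1 min
Sat: 05:31–17:13 = 11 h 42 min; less 30 min break → 11 h 12 min
Total worked: 58 h 20 min = 3500 min.
Regular 40 h 0 min = 2400 min at $21.00/h; overtime 18 h 20 min = 1100 min at $42.00/h.
Pay = (2400 × $21.00 + 1100 × $42.00) ÷ 60 = $1610.00.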